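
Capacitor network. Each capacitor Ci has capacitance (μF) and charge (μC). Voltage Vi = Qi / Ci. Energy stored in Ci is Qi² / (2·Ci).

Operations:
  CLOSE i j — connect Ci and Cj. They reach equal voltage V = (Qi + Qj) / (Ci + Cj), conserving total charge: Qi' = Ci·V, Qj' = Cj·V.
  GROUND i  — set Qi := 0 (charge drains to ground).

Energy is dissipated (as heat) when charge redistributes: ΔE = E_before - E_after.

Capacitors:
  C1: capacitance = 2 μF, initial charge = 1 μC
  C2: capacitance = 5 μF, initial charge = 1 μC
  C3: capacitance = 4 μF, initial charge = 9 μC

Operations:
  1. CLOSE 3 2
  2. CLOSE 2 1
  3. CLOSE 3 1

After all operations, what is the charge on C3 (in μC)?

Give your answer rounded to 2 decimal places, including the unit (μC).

Answer: 4.21 μC

Derivation:
Initial: C1(2μF, Q=1μC, V=0.50V), C2(5μF, Q=1μC, V=0.20V), C3(4μF, Q=9μC, V=2.25V)
Op 1: CLOSE 3-2: Q_total=10.00, C_total=9.00, V=1.11; Q3=4.44, Q2=5.56; dissipated=4.669
Op 2: CLOSE 2-1: Q_total=6.56, C_total=7.00, V=0.94; Q2=4.68, Q1=1.87; dissipated=0.267
Op 3: CLOSE 3-1: Q_total=6.32, C_total=6.00, V=1.05; Q3=4.21, Q1=2.11; dissipated=0.020
Final charges: Q1=2.11, Q2=4.68, Q3=4.21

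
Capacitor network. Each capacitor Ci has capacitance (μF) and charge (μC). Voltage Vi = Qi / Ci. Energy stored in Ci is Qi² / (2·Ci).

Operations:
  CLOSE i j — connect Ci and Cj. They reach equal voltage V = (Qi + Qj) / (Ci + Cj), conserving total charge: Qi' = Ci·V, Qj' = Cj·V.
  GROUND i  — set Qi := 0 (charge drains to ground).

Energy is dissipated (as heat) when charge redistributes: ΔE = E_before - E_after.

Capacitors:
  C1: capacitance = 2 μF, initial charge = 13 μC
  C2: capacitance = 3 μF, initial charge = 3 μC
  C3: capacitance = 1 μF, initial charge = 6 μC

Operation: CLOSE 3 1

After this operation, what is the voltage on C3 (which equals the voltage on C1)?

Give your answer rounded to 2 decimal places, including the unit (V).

Initial: C1(2μF, Q=13μC, V=6.50V), C2(3μF, Q=3μC, V=1.00V), C3(1μF, Q=6μC, V=6.00V)
Op 1: CLOSE 3-1: Q_total=19.00, C_total=3.00, V=6.33; Q3=6.33, Q1=12.67; dissipated=0.083

Answer: 6.33 V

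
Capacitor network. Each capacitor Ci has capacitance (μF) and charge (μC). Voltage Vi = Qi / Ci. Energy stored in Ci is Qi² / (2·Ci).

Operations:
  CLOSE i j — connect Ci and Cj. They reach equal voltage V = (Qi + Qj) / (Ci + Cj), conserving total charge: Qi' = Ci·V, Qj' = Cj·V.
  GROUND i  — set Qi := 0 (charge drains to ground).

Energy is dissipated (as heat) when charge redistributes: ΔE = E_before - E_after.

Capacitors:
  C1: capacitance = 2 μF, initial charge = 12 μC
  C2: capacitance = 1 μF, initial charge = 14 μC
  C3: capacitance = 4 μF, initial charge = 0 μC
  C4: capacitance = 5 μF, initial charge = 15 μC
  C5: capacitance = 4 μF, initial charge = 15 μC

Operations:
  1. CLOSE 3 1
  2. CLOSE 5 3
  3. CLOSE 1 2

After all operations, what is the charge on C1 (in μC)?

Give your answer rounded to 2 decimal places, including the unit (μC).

Answer: 12.00 μC

Derivation:
Initial: C1(2μF, Q=12μC, V=6.00V), C2(1μF, Q=14μC, V=14.00V), C3(4μF, Q=0μC, V=0.00V), C4(5μF, Q=15μC, V=3.00V), C5(4μF, Q=15μC, V=3.75V)
Op 1: CLOSE 3-1: Q_total=12.00, C_total=6.00, V=2.00; Q3=8.00, Q1=4.00; dissipated=24.000
Op 2: CLOSE 5-3: Q_total=23.00, C_total=8.00, V=2.88; Q5=11.50, Q3=11.50; dissipated=3.062
Op 3: CLOSE 1-2: Q_total=18.00, C_total=3.00, V=6.00; Q1=12.00, Q2=6.00; dissipated=48.000
Final charges: Q1=12.00, Q2=6.00, Q3=11.50, Q4=15.00, Q5=11.50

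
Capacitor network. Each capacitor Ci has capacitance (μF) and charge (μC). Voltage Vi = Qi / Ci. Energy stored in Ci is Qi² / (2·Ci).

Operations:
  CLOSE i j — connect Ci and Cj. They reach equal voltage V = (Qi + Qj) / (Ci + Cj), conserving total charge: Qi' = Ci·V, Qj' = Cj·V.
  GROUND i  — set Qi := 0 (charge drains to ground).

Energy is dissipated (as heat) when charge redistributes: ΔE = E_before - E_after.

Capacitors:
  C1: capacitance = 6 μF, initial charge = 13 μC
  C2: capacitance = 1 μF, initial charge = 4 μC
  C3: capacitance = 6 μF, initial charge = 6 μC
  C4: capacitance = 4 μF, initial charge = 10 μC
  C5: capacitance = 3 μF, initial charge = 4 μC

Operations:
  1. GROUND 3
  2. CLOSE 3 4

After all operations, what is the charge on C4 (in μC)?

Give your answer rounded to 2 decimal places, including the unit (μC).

Answer: 4.00 μC

Derivation:
Initial: C1(6μF, Q=13μC, V=2.17V), C2(1μF, Q=4μC, V=4.00V), C3(6μF, Q=6μC, V=1.00V), C4(4μF, Q=10μC, V=2.50V), C5(3μF, Q=4μC, V=1.33V)
Op 1: GROUND 3: Q3=0; energy lost=3.000
Op 2: CLOSE 3-4: Q_total=10.00, C_total=10.00, V=1.00; Q3=6.00, Q4=4.00; dissipated=7.500
Final charges: Q1=13.00, Q2=4.00, Q3=6.00, Q4=4.00, Q5=4.00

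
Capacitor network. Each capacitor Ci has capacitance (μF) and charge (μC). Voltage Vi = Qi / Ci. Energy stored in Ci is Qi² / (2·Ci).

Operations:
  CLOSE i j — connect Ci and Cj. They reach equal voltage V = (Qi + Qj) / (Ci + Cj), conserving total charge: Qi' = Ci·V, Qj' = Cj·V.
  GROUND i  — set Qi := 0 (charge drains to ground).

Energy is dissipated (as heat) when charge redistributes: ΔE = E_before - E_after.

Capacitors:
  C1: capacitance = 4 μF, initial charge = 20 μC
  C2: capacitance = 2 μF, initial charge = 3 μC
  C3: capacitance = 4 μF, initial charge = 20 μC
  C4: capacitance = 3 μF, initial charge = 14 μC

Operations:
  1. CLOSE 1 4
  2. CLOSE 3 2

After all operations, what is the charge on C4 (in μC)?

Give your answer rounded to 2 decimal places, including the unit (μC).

Initial: C1(4μF, Q=20μC, V=5.00V), C2(2μF, Q=3μC, V=1.50V), C3(4μF, Q=20μC, V=5.00V), C4(3μF, Q=14μC, V=4.67V)
Op 1: CLOSE 1-4: Q_total=34.00, C_total=7.00, V=4.86; Q1=19.43, Q4=14.57; dissipated=0.095
Op 2: CLOSE 3-2: Q_total=23.00, C_total=6.00, V=3.83; Q3=15.33, Q2=7.67; dissipated=8.167
Final charges: Q1=19.43, Q2=7.67, Q3=15.33, Q4=14.57

Answer: 14.57 μC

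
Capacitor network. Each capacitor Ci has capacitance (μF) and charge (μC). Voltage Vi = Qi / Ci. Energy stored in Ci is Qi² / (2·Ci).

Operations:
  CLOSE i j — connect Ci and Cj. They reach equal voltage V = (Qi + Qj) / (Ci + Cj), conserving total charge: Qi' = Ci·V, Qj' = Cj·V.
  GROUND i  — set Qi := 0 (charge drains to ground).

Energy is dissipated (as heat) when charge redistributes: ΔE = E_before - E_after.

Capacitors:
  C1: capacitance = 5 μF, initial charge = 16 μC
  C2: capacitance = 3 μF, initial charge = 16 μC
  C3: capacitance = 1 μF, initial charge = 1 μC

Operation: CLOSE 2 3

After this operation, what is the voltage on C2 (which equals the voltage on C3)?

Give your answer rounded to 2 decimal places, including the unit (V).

Initial: C1(5μF, Q=16μC, V=3.20V), C2(3μF, Q=16μC, V=5.33V), C3(1μF, Q=1μC, V=1.00V)
Op 1: CLOSE 2-3: Q_total=17.00, C_total=4.00, V=4.25; Q2=12.75, Q3=4.25; dissipated=7.042

Answer: 4.25 V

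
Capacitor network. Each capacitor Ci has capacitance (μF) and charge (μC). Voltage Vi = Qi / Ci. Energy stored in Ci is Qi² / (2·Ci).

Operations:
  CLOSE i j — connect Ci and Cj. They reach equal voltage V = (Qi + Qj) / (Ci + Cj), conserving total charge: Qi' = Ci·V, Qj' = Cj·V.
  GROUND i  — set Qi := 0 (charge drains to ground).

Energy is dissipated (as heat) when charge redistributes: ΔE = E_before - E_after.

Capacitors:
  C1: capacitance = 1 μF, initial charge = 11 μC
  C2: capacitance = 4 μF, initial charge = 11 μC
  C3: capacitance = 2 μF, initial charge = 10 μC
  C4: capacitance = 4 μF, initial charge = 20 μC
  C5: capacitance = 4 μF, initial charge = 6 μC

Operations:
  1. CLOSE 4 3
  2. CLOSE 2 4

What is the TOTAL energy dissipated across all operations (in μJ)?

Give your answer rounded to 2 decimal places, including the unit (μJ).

Answer: 5.06 μJ

Derivation:
Initial: C1(1μF, Q=11μC, V=11.00V), C2(4μF, Q=11μC, V=2.75V), C3(2μF, Q=10μC, V=5.00V), C4(4μF, Q=20μC, V=5.00V), C5(4μF, Q=6μC, V=1.50V)
Op 1: CLOSE 4-3: Q_total=30.00, C_total=6.00, V=5.00; Q4=20.00, Q3=10.00; dissipated=0.000
Op 2: CLOSE 2-4: Q_total=31.00, C_total=8.00, V=3.88; Q2=15.50, Q4=15.50; dissipated=5.062
Total dissipated: 5.062 μJ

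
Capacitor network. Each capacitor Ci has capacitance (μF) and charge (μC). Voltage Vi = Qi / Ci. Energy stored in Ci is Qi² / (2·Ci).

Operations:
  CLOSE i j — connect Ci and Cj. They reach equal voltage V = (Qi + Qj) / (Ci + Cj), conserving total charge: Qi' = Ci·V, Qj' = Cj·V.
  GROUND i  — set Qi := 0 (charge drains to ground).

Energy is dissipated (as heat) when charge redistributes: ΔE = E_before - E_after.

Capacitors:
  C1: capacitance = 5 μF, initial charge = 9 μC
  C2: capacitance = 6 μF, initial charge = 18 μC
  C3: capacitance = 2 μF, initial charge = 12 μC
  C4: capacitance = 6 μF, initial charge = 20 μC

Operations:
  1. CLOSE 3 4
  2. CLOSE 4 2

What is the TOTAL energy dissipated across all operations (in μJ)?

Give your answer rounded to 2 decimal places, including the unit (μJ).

Answer: 6.83 μJ

Derivation:
Initial: C1(5μF, Q=9μC, V=1.80V), C2(6μF, Q=18μC, V=3.00V), C3(2μF, Q=12μC, V=6.00V), C4(6μF, Q=20μC, V=3.33V)
Op 1: CLOSE 3-4: Q_total=32.00, C_total=8.00, V=4.00; Q3=8.00, Q4=24.00; dissipated=5.333
Op 2: CLOSE 4-2: Q_total=42.00, C_total=12.00, V=3.50; Q4=21.00, Q2=21.00; dissipated=1.500
Total dissipated: 6.833 μJ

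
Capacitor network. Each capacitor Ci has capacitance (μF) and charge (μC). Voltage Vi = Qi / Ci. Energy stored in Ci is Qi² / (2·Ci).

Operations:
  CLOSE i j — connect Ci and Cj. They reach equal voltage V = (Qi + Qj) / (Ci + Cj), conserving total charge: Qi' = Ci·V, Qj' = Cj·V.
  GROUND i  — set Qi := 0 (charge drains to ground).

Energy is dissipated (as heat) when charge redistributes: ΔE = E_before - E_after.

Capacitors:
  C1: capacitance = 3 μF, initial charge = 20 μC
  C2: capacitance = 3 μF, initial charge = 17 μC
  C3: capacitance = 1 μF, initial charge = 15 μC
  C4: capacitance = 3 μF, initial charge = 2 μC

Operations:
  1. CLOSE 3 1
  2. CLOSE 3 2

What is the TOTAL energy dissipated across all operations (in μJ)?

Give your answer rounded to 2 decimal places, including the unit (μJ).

Answer: 29.61 μJ

Derivation:
Initial: C1(3μF, Q=20μC, V=6.67V), C2(3μF, Q=17μC, V=5.67V), C3(1μF, Q=15μC, V=15.00V), C4(3μF, Q=2μC, V=0.67V)
Op 1: CLOSE 3-1: Q_total=35.00, C_total=4.00, V=8.75; Q3=8.75, Q1=26.25; dissipated=26.042
Op 2: CLOSE 3-2: Q_total=25.75, C_total=4.00, V=6.44; Q3=6.44, Q2=19.31; dissipated=3.565
Total dissipated: 29.607 μJ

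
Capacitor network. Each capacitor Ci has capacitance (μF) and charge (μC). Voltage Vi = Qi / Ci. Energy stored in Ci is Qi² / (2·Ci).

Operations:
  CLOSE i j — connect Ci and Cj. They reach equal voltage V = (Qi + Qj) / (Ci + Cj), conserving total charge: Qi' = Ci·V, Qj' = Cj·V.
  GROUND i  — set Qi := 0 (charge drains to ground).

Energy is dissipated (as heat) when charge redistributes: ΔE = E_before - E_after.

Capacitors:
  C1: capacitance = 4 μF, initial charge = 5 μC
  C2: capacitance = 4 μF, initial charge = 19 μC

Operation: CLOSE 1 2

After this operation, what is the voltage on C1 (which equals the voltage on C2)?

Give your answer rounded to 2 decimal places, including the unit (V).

Initial: C1(4μF, Q=5μC, V=1.25V), C2(4μF, Q=19μC, V=4.75V)
Op 1: CLOSE 1-2: Q_total=24.00, C_total=8.00, V=3.00; Q1=12.00, Q2=12.00; dissipated=12.250

Answer: 3.00 V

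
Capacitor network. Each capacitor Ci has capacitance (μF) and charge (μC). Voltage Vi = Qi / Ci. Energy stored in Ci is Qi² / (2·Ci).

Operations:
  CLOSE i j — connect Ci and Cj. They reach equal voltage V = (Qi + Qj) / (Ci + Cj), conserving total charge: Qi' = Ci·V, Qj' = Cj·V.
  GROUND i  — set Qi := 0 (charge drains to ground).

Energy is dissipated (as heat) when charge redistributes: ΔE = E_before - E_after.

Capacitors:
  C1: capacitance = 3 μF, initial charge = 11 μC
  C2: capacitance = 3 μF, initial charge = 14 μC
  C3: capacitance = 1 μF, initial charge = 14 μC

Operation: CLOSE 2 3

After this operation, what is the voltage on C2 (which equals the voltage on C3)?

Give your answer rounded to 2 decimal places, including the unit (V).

Answer: 7.00 V

Derivation:
Initial: C1(3μF, Q=11μC, V=3.67V), C2(3μF, Q=14μC, V=4.67V), C3(1μF, Q=14μC, V=14.00V)
Op 1: CLOSE 2-3: Q_total=28.00, C_total=4.00, V=7.00; Q2=21.00, Q3=7.00; dissipated=32.667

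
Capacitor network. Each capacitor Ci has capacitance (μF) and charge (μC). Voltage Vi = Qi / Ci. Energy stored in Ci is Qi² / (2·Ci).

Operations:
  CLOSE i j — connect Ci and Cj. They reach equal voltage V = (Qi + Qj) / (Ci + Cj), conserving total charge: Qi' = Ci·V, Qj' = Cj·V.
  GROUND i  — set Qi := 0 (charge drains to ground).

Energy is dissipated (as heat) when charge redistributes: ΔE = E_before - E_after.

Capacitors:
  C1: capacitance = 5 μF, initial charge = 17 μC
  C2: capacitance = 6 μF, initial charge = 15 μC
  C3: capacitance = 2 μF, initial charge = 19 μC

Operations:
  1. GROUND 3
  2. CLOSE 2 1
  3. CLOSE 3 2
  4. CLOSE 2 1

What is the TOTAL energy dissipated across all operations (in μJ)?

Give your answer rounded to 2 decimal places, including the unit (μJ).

Answer: 98.42 μJ

Derivation:
Initial: C1(5μF, Q=17μC, V=3.40V), C2(6μF, Q=15μC, V=2.50V), C3(2μF, Q=19μC, V=9.50V)
Op 1: GROUND 3: Q3=0; energy lost=90.250
Op 2: CLOSE 2-1: Q_total=32.00, C_total=11.00, V=2.91; Q2=17.45, Q1=14.55; dissipated=1.105
Op 3: CLOSE 3-2: Q_total=17.45, C_total=8.00, V=2.18; Q3=4.36, Q2=13.09; dissipated=6.347
Op 4: CLOSE 2-1: Q_total=27.64, C_total=11.00, V=2.51; Q2=15.07, Q1=12.56; dissipated=0.721
Total dissipated: 98.423 μJ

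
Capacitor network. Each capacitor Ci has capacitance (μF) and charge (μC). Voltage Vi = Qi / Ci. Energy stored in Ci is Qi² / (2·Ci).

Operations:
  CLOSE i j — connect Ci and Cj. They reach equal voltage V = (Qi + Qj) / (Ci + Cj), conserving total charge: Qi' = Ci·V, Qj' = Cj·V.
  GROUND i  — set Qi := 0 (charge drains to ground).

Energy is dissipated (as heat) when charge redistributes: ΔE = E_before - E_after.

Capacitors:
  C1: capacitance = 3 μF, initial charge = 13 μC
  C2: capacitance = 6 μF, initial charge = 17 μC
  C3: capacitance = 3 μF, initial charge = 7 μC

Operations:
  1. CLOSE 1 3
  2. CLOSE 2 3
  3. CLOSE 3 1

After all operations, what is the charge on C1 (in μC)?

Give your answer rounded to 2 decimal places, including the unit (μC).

Initial: C1(3μF, Q=13μC, V=4.33V), C2(6μF, Q=17μC, V=2.83V), C3(3μF, Q=7μC, V=2.33V)
Op 1: CLOSE 1-3: Q_total=20.00, C_total=6.00, V=3.33; Q1=10.00, Q3=10.00; dissipated=3.000
Op 2: CLOSE 2-3: Q_total=27.00, C_total=9.00, V=3.00; Q2=18.00, Q3=9.00; dissipated=0.250
Op 3: CLOSE 3-1: Q_total=19.00, C_total=6.00, V=3.17; Q3=9.50, Q1=9.50; dissipated=0.083
Final charges: Q1=9.50, Q2=18.00, Q3=9.50

Answer: 9.50 μC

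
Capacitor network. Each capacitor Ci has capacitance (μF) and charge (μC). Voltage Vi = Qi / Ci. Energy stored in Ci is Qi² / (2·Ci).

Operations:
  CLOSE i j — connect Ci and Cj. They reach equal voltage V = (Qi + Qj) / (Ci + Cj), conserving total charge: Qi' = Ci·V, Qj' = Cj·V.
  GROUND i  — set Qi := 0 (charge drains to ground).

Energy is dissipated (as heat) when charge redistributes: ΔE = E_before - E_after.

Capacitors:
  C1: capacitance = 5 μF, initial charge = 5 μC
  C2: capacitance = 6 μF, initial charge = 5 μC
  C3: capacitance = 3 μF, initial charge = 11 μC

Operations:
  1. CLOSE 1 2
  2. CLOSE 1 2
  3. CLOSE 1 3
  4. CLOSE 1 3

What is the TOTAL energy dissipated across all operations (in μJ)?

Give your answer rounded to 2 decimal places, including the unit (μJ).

Answer: 7.17 μJ

Derivation:
Initial: C1(5μF, Q=5μC, V=1.00V), C2(6μF, Q=5μC, V=0.83V), C3(3μF, Q=11μC, V=3.67V)
Op 1: CLOSE 1-2: Q_total=10.00, C_total=11.00, V=0.91; Q1=4.55, Q2=5.45; dissipated=0.038
Op 2: CLOSE 1-2: Q_total=10.00, C_total=11.00, V=0.91; Q1=4.55, Q2=5.45; dissipated=0.000
Op 3: CLOSE 1-3: Q_total=15.55, C_total=8.00, V=1.94; Q1=9.72, Q3=5.83; dissipated=7.129
Op 4: CLOSE 1-3: Q_total=15.55, C_total=8.00, V=1.94; Q1=9.72, Q3=5.83; dissipated=0.000
Total dissipated: 7.167 μJ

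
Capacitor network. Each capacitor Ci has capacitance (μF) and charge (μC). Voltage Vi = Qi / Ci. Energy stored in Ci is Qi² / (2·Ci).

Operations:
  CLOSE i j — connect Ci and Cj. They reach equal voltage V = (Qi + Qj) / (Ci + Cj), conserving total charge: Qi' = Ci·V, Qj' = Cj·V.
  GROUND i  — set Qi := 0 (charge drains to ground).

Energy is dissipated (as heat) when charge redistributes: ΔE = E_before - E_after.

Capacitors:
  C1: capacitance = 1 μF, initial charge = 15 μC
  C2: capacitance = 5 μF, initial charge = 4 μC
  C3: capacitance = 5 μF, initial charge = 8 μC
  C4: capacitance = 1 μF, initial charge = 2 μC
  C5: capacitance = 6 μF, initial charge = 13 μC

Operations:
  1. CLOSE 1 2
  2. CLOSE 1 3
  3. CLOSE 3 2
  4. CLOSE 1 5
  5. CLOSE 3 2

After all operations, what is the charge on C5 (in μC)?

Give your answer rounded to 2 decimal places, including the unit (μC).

Initial: C1(1μF, Q=15μC, V=15.00V), C2(5μF, Q=4μC, V=0.80V), C3(5μF, Q=8μC, V=1.60V), C4(1μF, Q=2μC, V=2.00V), C5(6μF, Q=13μC, V=2.17V)
Op 1: CLOSE 1-2: Q_total=19.00, C_total=6.00, V=3.17; Q1=3.17, Q2=15.83; dissipated=84.017
Op 2: CLOSE 1-3: Q_total=11.17, C_total=6.00, V=1.86; Q1=1.86, Q3=9.31; dissipated=1.023
Op 3: CLOSE 3-2: Q_total=25.14, C_total=10.00, V=2.51; Q3=12.57, Q2=12.57; dissipated=2.131
Op 4: CLOSE 1-5: Q_total=14.86, C_total=7.00, V=2.12; Q1=2.12, Q5=12.74; dissipated=0.040
Op 5: CLOSE 3-2: Q_total=25.14, C_total=10.00, V=2.51; Q3=12.57, Q2=12.57; dissipated=0.000
Final charges: Q1=2.12, Q2=12.57, Q3=12.57, Q4=2.00, Q5=12.74

Answer: 12.74 μC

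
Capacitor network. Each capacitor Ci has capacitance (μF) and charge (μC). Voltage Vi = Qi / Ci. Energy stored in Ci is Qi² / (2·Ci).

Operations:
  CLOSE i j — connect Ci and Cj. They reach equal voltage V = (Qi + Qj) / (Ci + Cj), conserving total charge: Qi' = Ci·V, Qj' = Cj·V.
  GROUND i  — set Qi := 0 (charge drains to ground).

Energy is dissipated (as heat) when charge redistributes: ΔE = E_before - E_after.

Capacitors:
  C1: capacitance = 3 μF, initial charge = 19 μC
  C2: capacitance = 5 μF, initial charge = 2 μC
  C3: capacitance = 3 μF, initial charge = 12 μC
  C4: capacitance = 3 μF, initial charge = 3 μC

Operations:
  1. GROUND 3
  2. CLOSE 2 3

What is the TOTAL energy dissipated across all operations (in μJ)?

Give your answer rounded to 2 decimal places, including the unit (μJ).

Initial: C1(3μF, Q=19μC, V=6.33V), C2(5μF, Q=2μC, V=0.40V), C3(3μF, Q=12μC, V=4.00V), C4(3μF, Q=3μC, V=1.00V)
Op 1: GROUND 3: Q3=0; energy lost=24.000
Op 2: CLOSE 2-3: Q_total=2.00, C_total=8.00, V=0.25; Q2=1.25, Q3=0.75; dissipated=0.150
Total dissipated: 24.150 μJ

Answer: 24.15 μJ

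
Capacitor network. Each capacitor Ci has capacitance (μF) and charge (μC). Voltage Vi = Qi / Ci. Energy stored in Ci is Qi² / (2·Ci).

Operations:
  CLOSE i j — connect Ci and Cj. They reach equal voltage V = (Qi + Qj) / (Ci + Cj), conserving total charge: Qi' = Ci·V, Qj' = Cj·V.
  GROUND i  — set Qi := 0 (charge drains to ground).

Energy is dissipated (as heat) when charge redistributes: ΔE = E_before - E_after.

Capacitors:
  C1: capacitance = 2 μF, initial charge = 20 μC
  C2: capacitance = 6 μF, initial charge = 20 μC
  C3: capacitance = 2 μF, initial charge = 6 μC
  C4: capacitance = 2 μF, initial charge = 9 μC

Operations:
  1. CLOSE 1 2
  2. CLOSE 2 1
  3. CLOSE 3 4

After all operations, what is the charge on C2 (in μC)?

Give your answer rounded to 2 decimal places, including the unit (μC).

Answer: 30.00 μC

Derivation:
Initial: C1(2μF, Q=20μC, V=10.00V), C2(6μF, Q=20μC, V=3.33V), C3(2μF, Q=6μC, V=3.00V), C4(2μF, Q=9μC, V=4.50V)
Op 1: CLOSE 1-2: Q_total=40.00, C_total=8.00, V=5.00; Q1=10.00, Q2=30.00; dissipated=33.333
Op 2: CLOSE 2-1: Q_total=40.00, C_total=8.00, V=5.00; Q2=30.00, Q1=10.00; dissipated=0.000
Op 3: CLOSE 3-4: Q_total=15.00, C_total=4.00, V=3.75; Q3=7.50, Q4=7.50; dissipated=1.125
Final charges: Q1=10.00, Q2=30.00, Q3=7.50, Q4=7.50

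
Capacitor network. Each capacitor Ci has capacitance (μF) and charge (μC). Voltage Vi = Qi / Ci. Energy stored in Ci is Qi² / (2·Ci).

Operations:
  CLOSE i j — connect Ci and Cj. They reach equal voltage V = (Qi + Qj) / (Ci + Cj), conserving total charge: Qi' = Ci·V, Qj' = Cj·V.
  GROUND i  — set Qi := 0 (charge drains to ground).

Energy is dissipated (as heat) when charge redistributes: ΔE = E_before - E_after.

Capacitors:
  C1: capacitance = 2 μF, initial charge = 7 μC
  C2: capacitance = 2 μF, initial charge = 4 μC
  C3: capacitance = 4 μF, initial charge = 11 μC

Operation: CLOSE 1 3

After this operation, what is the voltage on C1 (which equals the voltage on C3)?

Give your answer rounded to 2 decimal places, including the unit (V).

Initial: C1(2μF, Q=7μC, V=3.50V), C2(2μF, Q=4μC, V=2.00V), C3(4μF, Q=11μC, V=2.75V)
Op 1: CLOSE 1-3: Q_total=18.00, C_total=6.00, V=3.00; Q1=6.00, Q3=12.00; dissipated=0.375

Answer: 3.00 V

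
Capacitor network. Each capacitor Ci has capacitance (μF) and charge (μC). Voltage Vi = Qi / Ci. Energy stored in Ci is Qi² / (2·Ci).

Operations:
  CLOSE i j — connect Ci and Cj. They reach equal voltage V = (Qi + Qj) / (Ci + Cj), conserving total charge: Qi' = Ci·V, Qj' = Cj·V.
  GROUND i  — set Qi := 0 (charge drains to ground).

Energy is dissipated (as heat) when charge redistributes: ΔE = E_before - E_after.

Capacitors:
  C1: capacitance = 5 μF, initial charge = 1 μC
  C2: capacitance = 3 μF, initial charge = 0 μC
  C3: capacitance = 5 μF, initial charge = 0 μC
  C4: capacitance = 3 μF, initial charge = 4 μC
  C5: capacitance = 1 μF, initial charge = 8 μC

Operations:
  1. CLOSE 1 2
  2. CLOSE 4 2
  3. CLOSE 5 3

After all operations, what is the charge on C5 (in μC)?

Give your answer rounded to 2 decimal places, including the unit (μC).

Initial: C1(5μF, Q=1μC, V=0.20V), C2(3μF, Q=0μC, V=0.00V), C3(5μF, Q=0μC, V=0.00V), C4(3μF, Q=4μC, V=1.33V), C5(1μF, Q=8μC, V=8.00V)
Op 1: CLOSE 1-2: Q_total=1.00, C_total=8.00, V=0.12; Q1=0.62, Q2=0.38; dissipated=0.037
Op 2: CLOSE 4-2: Q_total=4.38, C_total=6.00, V=0.73; Q4=2.19, Q2=2.19; dissipated=1.095
Op 3: CLOSE 5-3: Q_total=8.00, C_total=6.00, V=1.33; Q5=1.33, Q3=6.67; dissipated=26.667
Final charges: Q1=0.62, Q2=2.19, Q3=6.67, Q4=2.19, Q5=1.33

Answer: 1.33 μC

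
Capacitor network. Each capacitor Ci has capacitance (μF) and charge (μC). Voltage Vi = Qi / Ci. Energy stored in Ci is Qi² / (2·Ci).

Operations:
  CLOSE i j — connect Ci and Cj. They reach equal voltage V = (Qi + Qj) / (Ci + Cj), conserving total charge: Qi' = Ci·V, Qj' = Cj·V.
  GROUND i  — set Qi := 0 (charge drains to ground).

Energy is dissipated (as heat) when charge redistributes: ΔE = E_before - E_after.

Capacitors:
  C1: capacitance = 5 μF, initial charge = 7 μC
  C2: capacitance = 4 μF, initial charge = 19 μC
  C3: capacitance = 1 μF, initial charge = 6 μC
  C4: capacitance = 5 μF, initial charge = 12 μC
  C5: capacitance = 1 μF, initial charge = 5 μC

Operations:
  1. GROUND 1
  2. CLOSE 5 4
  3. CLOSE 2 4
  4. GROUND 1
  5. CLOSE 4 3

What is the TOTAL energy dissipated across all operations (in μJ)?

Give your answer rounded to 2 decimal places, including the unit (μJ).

Answer: 14.03 μJ

Derivation:
Initial: C1(5μF, Q=7μC, V=1.40V), C2(4μF, Q=19μC, V=4.75V), C3(1μF, Q=6μC, V=6.00V), C4(5μF, Q=12μC, V=2.40V), C5(1μF, Q=5μC, V=5.00V)
Op 1: GROUND 1: Q1=0; energy lost=4.900
Op 2: CLOSE 5-4: Q_total=17.00, C_total=6.00, V=2.83; Q5=2.83, Q4=14.17; dissipated=2.817
Op 3: CLOSE 2-4: Q_total=33.17, C_total=9.00, V=3.69; Q2=14.74, Q4=18.43; dissipated=4.082
Op 4: GROUND 1: Q1=0; energy lost=0.000
Op 5: CLOSE 4-3: Q_total=24.43, C_total=6.00, V=4.07; Q4=20.35, Q3=4.07; dissipated=2.233
Total dissipated: 14.031 μJ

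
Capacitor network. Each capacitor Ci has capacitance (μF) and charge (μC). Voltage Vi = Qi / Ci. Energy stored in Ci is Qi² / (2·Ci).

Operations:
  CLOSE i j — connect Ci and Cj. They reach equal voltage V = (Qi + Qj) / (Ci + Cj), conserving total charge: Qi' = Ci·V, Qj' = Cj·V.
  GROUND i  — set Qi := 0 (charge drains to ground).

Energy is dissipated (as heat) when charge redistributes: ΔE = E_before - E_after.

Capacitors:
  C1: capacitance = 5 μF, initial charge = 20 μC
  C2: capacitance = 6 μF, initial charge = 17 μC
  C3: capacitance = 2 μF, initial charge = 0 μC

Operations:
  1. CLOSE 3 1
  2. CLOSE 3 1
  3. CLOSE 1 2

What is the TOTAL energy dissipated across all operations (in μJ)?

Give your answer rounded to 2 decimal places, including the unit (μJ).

Answer: 11.43 μJ

Derivation:
Initial: C1(5μF, Q=20μC, V=4.00V), C2(6μF, Q=17μC, V=2.83V), C3(2μF, Q=0μC, V=0.00V)
Op 1: CLOSE 3-1: Q_total=20.00, C_total=7.00, V=2.86; Q3=5.71, Q1=14.29; dissipated=11.429
Op 2: CLOSE 3-1: Q_total=20.00, C_total=7.00, V=2.86; Q3=5.71, Q1=14.29; dissipated=0.000
Op 3: CLOSE 1-2: Q_total=31.29, C_total=11.00, V=2.84; Q1=14.22, Q2=17.06; dissipated=0.001
Total dissipated: 11.429 μJ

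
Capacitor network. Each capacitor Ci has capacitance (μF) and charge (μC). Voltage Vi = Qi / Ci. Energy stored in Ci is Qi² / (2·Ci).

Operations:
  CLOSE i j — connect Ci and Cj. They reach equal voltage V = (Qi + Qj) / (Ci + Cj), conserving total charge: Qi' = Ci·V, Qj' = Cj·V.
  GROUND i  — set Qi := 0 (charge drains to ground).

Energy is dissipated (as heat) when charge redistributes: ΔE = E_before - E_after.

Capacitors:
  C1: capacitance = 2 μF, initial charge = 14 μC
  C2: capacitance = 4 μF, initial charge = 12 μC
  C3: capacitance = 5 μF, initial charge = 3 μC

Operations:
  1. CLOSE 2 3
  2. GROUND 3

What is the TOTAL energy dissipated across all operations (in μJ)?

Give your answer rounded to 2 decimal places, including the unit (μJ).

Initial: C1(2μF, Q=14μC, V=7.00V), C2(4μF, Q=12μC, V=3.00V), C3(5μF, Q=3μC, V=0.60V)
Op 1: CLOSE 2-3: Q_total=15.00, C_total=9.00, V=1.67; Q2=6.67, Q3=8.33; dissipated=6.400
Op 2: GROUND 3: Q3=0; energy lost=6.944
Total dissipated: 13.344 μJ

Answer: 13.34 μJ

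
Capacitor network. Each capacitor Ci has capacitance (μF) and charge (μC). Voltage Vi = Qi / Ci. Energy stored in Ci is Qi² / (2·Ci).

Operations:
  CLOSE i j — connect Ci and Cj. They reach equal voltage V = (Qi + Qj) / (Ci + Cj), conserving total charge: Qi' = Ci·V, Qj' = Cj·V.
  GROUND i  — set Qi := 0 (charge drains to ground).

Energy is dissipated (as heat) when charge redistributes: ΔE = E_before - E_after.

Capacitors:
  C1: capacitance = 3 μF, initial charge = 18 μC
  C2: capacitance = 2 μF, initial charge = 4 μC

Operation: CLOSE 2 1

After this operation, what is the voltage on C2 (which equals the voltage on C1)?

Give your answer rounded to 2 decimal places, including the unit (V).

Initial: C1(3μF, Q=18μC, V=6.00V), C2(2μF, Q=4μC, V=2.00V)
Op 1: CLOSE 2-1: Q_total=22.00, C_total=5.00, V=4.40; Q2=8.80, Q1=13.20; dissipated=9.600

Answer: 4.40 V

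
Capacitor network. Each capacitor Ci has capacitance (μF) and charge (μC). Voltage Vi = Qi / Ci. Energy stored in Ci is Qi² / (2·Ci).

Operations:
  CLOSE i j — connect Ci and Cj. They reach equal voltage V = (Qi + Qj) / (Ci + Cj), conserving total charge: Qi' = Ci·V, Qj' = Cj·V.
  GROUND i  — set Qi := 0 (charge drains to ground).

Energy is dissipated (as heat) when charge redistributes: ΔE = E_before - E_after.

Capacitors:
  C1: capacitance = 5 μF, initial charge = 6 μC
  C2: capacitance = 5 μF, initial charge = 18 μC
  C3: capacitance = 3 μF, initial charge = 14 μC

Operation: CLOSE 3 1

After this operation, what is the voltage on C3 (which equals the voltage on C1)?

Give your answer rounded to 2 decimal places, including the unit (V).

Answer: 2.50 V

Derivation:
Initial: C1(5μF, Q=6μC, V=1.20V), C2(5μF, Q=18μC, V=3.60V), C3(3μF, Q=14μC, V=4.67V)
Op 1: CLOSE 3-1: Q_total=20.00, C_total=8.00, V=2.50; Q3=7.50, Q1=12.50; dissipated=11.267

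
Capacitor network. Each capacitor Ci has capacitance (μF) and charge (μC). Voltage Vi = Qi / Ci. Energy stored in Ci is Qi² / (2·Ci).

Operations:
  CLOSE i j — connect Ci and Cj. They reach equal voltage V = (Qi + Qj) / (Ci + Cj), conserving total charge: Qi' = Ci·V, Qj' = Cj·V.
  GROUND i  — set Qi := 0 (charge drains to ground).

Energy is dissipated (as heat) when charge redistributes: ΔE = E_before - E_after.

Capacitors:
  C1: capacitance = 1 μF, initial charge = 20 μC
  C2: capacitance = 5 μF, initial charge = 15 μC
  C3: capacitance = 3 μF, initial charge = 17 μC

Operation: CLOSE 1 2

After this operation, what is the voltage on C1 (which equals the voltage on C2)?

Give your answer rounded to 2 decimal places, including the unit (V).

Initial: C1(1μF, Q=20μC, V=20.00V), C2(5μF, Q=15μC, V=3.00V), C3(3μF, Q=17μC, V=5.67V)
Op 1: CLOSE 1-2: Q_total=35.00, C_total=6.00, V=5.83; Q1=5.83, Q2=29.17; dissipated=120.417

Answer: 5.83 V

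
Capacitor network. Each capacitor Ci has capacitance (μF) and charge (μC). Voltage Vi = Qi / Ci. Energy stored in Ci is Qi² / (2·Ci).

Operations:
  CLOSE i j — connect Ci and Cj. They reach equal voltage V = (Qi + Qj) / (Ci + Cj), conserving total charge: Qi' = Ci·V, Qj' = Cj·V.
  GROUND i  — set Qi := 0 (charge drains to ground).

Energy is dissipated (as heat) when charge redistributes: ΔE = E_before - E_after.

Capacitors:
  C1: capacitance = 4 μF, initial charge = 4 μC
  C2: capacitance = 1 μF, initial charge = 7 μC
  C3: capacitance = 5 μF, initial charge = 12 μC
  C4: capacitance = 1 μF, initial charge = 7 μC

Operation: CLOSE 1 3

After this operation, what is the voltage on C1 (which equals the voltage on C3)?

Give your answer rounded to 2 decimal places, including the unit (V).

Answer: 1.78 V

Derivation:
Initial: C1(4μF, Q=4μC, V=1.00V), C2(1μF, Q=7μC, V=7.00V), C3(5μF, Q=12μC, V=2.40V), C4(1μF, Q=7μC, V=7.00V)
Op 1: CLOSE 1-3: Q_total=16.00, C_total=9.00, V=1.78; Q1=7.11, Q3=8.89; dissipated=2.178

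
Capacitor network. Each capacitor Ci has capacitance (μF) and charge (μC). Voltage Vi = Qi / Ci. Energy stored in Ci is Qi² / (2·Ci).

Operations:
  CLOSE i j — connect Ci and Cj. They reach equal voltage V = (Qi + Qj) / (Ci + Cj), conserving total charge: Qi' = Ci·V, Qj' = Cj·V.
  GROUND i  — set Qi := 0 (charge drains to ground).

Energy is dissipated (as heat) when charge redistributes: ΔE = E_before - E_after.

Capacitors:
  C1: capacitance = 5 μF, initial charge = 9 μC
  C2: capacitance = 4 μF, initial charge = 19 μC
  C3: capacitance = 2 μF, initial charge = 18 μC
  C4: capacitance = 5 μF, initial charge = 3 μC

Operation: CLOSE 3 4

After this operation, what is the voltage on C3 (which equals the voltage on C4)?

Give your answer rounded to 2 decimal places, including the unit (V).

Answer: 3.00 V

Derivation:
Initial: C1(5μF, Q=9μC, V=1.80V), C2(4μF, Q=19μC, V=4.75V), C3(2μF, Q=18μC, V=9.00V), C4(5μF, Q=3μC, V=0.60V)
Op 1: CLOSE 3-4: Q_total=21.00, C_total=7.00, V=3.00; Q3=6.00, Q4=15.00; dissipated=50.400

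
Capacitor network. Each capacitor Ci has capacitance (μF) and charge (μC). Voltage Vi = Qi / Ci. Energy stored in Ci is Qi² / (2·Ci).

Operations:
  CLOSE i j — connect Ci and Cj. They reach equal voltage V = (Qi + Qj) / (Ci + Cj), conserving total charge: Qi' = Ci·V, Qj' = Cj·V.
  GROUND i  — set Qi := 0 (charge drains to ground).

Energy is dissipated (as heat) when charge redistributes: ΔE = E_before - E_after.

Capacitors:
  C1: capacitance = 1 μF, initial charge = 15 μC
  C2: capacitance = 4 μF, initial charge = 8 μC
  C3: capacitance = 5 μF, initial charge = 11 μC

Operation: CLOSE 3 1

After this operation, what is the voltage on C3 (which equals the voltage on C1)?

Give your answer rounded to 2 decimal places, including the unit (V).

Initial: C1(1μF, Q=15μC, V=15.00V), C2(4μF, Q=8μC, V=2.00V), C3(5μF, Q=11μC, V=2.20V)
Op 1: CLOSE 3-1: Q_total=26.00, C_total=6.00, V=4.33; Q3=21.67, Q1=4.33; dissipated=68.267

Answer: 4.33 V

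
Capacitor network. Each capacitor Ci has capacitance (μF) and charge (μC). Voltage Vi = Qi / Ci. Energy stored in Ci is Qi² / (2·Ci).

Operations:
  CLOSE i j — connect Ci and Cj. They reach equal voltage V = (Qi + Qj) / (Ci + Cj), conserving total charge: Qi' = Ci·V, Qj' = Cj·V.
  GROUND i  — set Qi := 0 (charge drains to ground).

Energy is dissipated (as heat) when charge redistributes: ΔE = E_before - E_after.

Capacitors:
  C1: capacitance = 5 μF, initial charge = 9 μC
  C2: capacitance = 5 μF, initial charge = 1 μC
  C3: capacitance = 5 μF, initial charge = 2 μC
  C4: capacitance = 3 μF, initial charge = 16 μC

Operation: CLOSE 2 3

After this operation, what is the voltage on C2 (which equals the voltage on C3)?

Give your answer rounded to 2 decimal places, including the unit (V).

Initial: C1(5μF, Q=9μC, V=1.80V), C2(5μF, Q=1μC, V=0.20V), C3(5μF, Q=2μC, V=0.40V), C4(3μF, Q=16μC, V=5.33V)
Op 1: CLOSE 2-3: Q_total=3.00, C_total=10.00, V=0.30; Q2=1.50, Q3=1.50; dissipated=0.050

Answer: 0.30 V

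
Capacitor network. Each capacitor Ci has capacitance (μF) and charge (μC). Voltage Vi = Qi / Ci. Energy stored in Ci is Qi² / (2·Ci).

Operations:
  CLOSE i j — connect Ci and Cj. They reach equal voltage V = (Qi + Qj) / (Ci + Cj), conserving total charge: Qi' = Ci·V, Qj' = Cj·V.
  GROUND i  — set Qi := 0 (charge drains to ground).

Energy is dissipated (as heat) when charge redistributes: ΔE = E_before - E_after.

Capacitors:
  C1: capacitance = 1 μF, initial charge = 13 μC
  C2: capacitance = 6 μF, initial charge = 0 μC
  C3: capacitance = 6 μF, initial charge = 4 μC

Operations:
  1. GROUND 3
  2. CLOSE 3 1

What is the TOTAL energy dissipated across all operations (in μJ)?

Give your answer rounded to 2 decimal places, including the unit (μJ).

Initial: C1(1μF, Q=13μC, V=13.00V), C2(6μF, Q=0μC, V=0.00V), C3(6μF, Q=4μC, V=0.67V)
Op 1: GROUND 3: Q3=0; energy lost=1.333
Op 2: CLOSE 3-1: Q_total=13.00, C_total=7.00, V=1.86; Q3=11.14, Q1=1.86; dissipated=72.429
Total dissipated: 73.762 μJ

Answer: 73.76 μJ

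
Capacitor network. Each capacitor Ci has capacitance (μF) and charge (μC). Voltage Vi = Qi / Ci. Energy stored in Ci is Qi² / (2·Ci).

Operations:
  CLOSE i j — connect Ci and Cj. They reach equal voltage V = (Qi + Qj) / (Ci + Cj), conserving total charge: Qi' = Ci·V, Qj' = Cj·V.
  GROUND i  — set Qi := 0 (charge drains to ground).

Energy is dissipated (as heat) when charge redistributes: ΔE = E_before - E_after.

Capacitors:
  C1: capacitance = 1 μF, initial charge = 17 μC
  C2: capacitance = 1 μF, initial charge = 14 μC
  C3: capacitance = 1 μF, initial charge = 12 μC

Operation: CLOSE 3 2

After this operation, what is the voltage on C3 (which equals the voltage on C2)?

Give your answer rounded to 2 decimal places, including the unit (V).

Initial: C1(1μF, Q=17μC, V=17.00V), C2(1μF, Q=14μC, V=14.00V), C3(1μF, Q=12μC, V=12.00V)
Op 1: CLOSE 3-2: Q_total=26.00, C_total=2.00, V=13.00; Q3=13.00, Q2=13.00; dissipated=1.000

Answer: 13.00 V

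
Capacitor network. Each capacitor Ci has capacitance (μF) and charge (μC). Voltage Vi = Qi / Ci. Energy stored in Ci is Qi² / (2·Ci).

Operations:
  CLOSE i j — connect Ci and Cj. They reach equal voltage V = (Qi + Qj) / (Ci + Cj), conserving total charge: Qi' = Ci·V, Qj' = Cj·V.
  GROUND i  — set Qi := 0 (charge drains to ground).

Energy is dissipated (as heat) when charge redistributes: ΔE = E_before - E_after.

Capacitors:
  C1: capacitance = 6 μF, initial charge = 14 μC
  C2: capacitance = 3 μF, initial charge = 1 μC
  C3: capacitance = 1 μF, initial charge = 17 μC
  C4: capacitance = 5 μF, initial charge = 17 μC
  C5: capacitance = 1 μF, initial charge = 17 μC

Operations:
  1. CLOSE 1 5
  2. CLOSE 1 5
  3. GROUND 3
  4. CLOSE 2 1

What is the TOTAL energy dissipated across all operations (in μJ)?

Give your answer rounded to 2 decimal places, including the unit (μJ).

Answer: 253.46 μJ

Derivation:
Initial: C1(6μF, Q=14μC, V=2.33V), C2(3μF, Q=1μC, V=0.33V), C3(1μF, Q=17μC, V=17.00V), C4(5μF, Q=17μC, V=3.40V), C5(1μF, Q=17μC, V=17.00V)
Op 1: CLOSE 1-5: Q_total=31.00, C_total=7.00, V=4.43; Q1=26.57, Q5=4.43; dissipated=92.190
Op 2: CLOSE 1-5: Q_total=31.00, C_total=7.00, V=4.43; Q1=26.57, Q5=4.43; dissipated=0.000
Op 3: GROUND 3: Q3=0; energy lost=144.500
Op 4: CLOSE 2-1: Q_total=27.57, C_total=9.00, V=3.06; Q2=9.19, Q1=18.38; dissipated=16.771
Total dissipated: 253.461 μJ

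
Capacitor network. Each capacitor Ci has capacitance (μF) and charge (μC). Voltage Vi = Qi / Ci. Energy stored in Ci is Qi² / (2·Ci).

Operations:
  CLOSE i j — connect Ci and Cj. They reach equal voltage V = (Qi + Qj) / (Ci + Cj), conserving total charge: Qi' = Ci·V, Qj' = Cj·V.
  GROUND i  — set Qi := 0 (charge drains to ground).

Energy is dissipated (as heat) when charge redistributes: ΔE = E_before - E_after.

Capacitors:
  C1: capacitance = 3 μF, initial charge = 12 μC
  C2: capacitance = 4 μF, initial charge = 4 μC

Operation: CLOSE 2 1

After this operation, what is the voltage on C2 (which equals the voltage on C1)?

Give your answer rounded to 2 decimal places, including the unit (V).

Initial: C1(3μF, Q=12μC, V=4.00V), C2(4μF, Q=4μC, V=1.00V)
Op 1: CLOSE 2-1: Q_total=16.00, C_total=7.00, V=2.29; Q2=9.14, Q1=6.86; dissipated=7.714

Answer: 2.29 V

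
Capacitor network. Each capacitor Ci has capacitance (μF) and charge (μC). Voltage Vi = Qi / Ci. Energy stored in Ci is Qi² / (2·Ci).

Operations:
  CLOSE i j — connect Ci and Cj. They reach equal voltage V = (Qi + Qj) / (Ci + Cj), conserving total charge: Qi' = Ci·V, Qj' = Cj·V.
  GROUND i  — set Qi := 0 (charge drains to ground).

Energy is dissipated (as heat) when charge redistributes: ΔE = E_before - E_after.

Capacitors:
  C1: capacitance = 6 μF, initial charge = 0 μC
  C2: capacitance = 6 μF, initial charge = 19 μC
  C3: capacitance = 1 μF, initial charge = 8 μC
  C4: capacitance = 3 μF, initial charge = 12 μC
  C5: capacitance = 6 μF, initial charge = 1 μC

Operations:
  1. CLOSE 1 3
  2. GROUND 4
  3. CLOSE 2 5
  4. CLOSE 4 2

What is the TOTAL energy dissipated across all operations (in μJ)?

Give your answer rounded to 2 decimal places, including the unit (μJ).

Answer: 67.71 μJ

Derivation:
Initial: C1(6μF, Q=0μC, V=0.00V), C2(6μF, Q=19μC, V=3.17V), C3(1μF, Q=8μC, V=8.00V), C4(3μF, Q=12μC, V=4.00V), C5(6μF, Q=1μC, V=0.17V)
Op 1: CLOSE 1-3: Q_total=8.00, C_total=7.00, V=1.14; Q1=6.86, Q3=1.14; dissipated=27.429
Op 2: GROUND 4: Q4=0; energy lost=24.000
Op 3: CLOSE 2-5: Q_total=20.00, C_total=12.00, V=1.67; Q2=10.00, Q5=10.00; dissipated=13.500
Op 4: CLOSE 4-2: Q_total=10.00, C_total=9.00, V=1.11; Q4=3.33, Q2=6.67; dissipated=2.778
Total dissipated: 67.706 μJ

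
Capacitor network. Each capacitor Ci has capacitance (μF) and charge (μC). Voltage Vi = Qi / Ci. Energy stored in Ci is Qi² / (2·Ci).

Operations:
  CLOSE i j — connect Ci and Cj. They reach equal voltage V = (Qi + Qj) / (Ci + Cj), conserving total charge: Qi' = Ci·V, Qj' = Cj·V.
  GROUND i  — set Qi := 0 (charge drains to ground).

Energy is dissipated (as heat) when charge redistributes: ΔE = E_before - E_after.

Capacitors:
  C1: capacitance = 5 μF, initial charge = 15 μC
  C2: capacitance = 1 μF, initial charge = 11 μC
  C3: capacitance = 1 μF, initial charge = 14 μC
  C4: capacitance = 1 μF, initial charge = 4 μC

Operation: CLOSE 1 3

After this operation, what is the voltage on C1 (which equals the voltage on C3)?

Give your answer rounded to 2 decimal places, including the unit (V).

Answer: 4.83 V

Derivation:
Initial: C1(5μF, Q=15μC, V=3.00V), C2(1μF, Q=11μC, V=11.00V), C3(1μF, Q=14μC, V=14.00V), C4(1μF, Q=4μC, V=4.00V)
Op 1: CLOSE 1-3: Q_total=29.00, C_total=6.00, V=4.83; Q1=24.17, Q3=4.83; dissipated=50.417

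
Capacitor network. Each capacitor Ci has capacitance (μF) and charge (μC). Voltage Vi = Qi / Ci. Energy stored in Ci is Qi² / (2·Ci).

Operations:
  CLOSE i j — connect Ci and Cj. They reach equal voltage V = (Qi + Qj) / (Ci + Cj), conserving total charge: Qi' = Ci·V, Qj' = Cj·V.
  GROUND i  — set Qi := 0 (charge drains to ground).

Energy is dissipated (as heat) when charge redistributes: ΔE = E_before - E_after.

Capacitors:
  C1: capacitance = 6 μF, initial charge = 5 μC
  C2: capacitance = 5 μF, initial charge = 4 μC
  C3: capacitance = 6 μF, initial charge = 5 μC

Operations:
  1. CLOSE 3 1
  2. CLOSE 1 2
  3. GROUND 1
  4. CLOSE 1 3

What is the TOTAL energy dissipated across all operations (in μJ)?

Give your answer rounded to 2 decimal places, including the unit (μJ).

Initial: C1(6μF, Q=5μC, V=0.83V), C2(5μF, Q=4μC, V=0.80V), C3(6μF, Q=5μC, V=0.83V)
Op 1: CLOSE 3-1: Q_total=10.00, C_total=12.00, V=0.83; Q3=5.00, Q1=5.00; dissipated=0.000
Op 2: CLOSE 1-2: Q_total=9.00, C_total=11.00, V=0.82; Q1=4.91, Q2=4.09; dissipated=0.002
Op 3: GROUND 1: Q1=0; energy lost=2.008
Op 4: CLOSE 1-3: Q_total=5.00, C_total=12.00, V=0.42; Q1=2.50, Q3=2.50; dissipated=1.042
Total dissipated: 3.051 μJ

Answer: 3.05 μJ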